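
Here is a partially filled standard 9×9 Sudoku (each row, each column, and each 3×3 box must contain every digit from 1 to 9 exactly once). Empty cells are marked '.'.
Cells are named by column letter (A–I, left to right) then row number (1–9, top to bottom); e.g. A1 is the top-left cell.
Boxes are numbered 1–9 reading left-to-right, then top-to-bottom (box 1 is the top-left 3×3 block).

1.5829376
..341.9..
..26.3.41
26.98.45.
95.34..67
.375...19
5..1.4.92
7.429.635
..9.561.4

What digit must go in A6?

Cell A6 itself could take any of {4, 8} by direct elimination.
Consider where 4 can go in column A.
A2 is out (row 2 already has a 4).
A3 is out (row 3 already has a 4).
A9 is out (row 9 already has a 4).
So the only cell in column A that can hold 4 is A6.
Therefore A6 = 4.

4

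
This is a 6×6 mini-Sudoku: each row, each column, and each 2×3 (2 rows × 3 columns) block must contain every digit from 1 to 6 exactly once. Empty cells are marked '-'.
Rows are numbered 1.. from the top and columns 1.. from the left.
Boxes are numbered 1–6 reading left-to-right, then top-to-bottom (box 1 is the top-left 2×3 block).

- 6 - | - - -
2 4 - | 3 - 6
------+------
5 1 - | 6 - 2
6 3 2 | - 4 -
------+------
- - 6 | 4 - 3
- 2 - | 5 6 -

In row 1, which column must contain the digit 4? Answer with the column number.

6

Consider where 4 can go in row 1.
row 1, column 1 is out (box 1 already has a 4).
row 1, column 3 is out (box 1 already has a 4).
row 1, column 4 is out (column 4 already has a 4).
row 1, column 5 is out (column 5 already has a 4).
So the only cell in row 1 that can hold 4 is row 1, column 6.
That is column 6.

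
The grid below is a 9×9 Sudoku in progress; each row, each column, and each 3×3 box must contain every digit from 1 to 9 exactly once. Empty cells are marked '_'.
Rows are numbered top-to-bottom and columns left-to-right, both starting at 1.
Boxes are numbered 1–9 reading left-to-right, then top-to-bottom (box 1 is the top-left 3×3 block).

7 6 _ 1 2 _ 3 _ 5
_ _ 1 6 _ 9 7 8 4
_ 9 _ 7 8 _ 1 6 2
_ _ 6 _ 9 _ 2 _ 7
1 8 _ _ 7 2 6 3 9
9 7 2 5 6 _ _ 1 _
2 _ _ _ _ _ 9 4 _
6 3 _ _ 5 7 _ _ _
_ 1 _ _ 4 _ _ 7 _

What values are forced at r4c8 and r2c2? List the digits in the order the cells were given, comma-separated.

5,2

For r4c8:
  Row 4 already contains {2, 6, 7, 9}.
  Column 8 already contains {1, 3, 4, 6, 7, 8}.
  Its 3×3 block (box 6) already contains {1, 2, 3, 6, 7, 9}.
  The only value from 1–9 not eliminated is 5, so r4c8 = 5.
For r2c2:
  Consider where 2 can go in column 2.
  r4c2 is out (row 4 already has a 2).
  r7c2 is out (row 7 already has a 2).
  So the only cell in column 2 that can hold 2 is r2c2.
  So r2c2 = 2.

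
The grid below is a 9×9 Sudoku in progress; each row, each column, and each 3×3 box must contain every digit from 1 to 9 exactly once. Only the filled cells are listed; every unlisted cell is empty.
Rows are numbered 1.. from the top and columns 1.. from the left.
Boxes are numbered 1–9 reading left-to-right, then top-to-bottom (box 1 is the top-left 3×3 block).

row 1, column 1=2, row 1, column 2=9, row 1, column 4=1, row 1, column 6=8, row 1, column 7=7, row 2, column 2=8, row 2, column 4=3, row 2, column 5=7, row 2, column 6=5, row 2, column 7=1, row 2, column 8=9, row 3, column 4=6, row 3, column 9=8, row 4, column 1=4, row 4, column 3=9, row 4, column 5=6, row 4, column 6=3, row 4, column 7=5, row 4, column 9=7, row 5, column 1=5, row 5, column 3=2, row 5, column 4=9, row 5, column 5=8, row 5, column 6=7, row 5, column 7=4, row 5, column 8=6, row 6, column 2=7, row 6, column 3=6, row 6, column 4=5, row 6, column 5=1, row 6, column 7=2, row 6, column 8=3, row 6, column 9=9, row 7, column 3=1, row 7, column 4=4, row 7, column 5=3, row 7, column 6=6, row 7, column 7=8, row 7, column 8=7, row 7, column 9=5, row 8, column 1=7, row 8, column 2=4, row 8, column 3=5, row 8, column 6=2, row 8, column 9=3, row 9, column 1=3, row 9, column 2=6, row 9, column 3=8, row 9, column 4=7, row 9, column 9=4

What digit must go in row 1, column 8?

5

Cell row 1, column 8 itself could take any of {4, 5} by direct elimination.
Consider where 5 can go in row 1.
row 1, column 3 is out (column 3 already has a 5).
row 1, column 5 is out (box 2 already has a 5).
row 1, column 9 is out (column 9 already has a 5).
So the only cell in row 1 that can hold 5 is row 1, column 8.
Therefore row 1, column 8 = 5.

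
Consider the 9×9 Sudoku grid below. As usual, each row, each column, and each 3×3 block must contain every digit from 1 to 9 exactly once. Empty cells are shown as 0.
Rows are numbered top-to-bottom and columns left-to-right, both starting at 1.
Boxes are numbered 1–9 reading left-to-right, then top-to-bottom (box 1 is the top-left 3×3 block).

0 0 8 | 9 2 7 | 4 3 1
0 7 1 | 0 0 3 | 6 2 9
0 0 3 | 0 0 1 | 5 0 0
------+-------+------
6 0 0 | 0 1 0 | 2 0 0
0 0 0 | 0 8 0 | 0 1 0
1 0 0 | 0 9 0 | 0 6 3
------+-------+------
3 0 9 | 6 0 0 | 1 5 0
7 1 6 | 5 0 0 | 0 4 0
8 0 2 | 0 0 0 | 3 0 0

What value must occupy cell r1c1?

5

Row 1 already contains {1, 2, 3, 4, 7, 8, 9}.
Column 1 already contains {1, 3, 6, 7, 8}.
Its 3×3 block (box 1) already contains {1, 3, 7, 8}.
The only value from 1–9 not eliminated is 5, so r1c1 = 5.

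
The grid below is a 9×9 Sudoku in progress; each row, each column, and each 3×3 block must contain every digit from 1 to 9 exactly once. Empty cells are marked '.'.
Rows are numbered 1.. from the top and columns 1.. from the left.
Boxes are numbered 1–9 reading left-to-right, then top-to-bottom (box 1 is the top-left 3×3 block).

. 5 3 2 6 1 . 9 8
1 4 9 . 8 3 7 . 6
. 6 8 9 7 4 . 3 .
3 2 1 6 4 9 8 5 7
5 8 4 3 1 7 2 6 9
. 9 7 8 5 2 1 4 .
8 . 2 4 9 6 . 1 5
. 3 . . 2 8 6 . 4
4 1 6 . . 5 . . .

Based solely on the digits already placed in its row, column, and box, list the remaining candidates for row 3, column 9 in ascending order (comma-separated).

1,2

Row 3 already contains {3, 4, 6, 7, 8, 9}.
Column 9 already contains {4, 5, 6, 7, 8, 9}.
Its 3×3 block (box 3) already contains {3, 6, 7, 8, 9}.
Removing those from 1–9 leaves {1, 2} as the candidates for row 3, column 9.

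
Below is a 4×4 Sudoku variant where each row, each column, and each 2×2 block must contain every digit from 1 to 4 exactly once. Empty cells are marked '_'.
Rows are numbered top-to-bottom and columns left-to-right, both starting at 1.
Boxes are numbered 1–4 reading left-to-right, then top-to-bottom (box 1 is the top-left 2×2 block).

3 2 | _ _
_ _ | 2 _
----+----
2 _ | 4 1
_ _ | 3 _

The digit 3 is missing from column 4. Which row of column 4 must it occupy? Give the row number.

Consider where 3 can go in column 4.
R1C4 is out (row 1 already has a 3).
R4C4 is out (row 4 already has a 3).
So the only cell in column 4 that can hold 3 is R2C4.
That is row 2.

2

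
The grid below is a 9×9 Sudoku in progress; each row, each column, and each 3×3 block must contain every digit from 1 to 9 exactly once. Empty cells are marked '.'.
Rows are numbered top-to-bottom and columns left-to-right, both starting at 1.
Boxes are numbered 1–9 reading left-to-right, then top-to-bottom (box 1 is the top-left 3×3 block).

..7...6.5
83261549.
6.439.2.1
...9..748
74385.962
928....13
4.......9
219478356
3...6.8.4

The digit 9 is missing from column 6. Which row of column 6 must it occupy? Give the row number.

9

Consider where 9 can go in column 6.
R1C6 is out (box 2 already has a 9). R3C6 is out (row 3 already has a 9). R4C6 is out (row 4 already has a 9). R5C6 is out (row 5 already has a 9). The remaining empty cells in column 6 are similarly blocked.
So the only cell in column 6 that can hold 9 is R9C6.
That is row 9.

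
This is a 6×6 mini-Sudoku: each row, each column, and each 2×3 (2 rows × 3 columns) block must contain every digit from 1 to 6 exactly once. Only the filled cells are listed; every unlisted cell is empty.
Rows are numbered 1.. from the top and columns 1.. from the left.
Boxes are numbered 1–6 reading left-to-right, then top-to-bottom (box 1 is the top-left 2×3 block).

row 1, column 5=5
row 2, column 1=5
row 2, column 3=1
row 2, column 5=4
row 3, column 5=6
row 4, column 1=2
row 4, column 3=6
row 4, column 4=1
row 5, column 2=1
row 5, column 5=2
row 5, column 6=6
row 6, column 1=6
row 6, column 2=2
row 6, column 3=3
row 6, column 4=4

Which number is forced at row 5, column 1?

Row 5 already contains {1, 2, 6}.
Column 1 already contains {2, 5, 6}.
Its 2×3 block (box 5) already contains {1, 2, 3, 6}.
The only value from 1–6 not eliminated is 4, so row 5, column 1 = 4.

4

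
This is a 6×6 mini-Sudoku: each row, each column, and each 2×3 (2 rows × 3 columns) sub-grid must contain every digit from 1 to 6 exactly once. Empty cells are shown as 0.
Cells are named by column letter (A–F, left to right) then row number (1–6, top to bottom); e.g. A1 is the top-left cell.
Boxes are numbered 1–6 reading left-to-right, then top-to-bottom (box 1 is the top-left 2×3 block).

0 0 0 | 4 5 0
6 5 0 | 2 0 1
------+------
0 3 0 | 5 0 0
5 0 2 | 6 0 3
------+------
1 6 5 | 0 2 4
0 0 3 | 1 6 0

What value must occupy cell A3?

Row 3 already contains {3, 5}.
Column A already contains {1, 5, 6}.
Its 2×3 block (box 3) already contains {2, 3, 5}.
The only value from 1–6 not eliminated is 4, so A3 = 4.

4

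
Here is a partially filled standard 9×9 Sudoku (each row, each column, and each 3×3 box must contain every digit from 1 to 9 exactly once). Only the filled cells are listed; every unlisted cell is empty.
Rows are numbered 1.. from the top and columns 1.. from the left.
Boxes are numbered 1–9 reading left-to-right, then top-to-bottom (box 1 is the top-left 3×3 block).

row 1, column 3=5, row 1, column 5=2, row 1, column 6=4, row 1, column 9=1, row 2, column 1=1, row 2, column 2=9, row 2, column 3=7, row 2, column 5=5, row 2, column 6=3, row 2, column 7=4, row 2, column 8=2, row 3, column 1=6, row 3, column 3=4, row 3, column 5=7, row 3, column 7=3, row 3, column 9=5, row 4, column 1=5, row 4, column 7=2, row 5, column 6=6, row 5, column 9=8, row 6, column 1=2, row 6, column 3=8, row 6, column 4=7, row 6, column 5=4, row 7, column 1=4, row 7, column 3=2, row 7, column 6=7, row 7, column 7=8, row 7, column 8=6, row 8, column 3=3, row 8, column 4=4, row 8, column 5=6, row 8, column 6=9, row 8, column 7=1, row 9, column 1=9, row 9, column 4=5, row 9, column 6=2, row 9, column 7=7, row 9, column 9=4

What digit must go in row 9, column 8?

3

Row 9 already contains {2, 4, 5, 7, 9}.
Column 8 already contains {2, 6}.
Its 3×3 block (box 9) already contains {1, 4, 6, 7, 8}.
The only value from 1–9 not eliminated is 3, so row 9, column 8 = 3.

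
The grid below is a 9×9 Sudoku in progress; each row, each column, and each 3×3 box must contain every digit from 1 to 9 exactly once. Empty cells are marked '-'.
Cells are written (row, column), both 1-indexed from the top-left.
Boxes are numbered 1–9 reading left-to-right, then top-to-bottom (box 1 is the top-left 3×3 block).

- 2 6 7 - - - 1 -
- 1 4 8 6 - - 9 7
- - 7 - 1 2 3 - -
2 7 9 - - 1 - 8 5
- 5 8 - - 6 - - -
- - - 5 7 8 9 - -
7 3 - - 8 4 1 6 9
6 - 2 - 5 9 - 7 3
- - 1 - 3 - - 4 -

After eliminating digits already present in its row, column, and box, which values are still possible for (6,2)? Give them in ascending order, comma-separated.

4,6

Row 6 already contains {5, 7, 8, 9}.
Column 2 already contains {1, 2, 3, 5, 7}.
Its 3×3 block (box 4) already contains {2, 5, 7, 8, 9}.
Removing those from 1–9 leaves {4, 6} as the candidates for (6,2).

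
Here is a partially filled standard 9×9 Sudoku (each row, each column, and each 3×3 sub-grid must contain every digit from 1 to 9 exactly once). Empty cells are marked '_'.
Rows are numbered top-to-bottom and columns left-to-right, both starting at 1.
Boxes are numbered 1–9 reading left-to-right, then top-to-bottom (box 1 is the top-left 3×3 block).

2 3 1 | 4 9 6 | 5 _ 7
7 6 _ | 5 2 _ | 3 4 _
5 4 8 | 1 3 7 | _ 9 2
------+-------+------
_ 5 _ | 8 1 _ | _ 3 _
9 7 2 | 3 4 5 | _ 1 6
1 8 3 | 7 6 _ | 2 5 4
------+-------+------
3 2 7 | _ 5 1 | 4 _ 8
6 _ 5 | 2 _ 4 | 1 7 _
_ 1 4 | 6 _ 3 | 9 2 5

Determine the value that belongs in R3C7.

6

Row 3 already contains {1, 2, 3, 4, 5, 7, 8, 9}.
Column 7 already contains {1, 2, 3, 4, 5, 9}.
Its 3×3 block (box 3) already contains {2, 3, 4, 5, 7, 9}.
The only value from 1–9 not eliminated is 6, so R3C7 = 6.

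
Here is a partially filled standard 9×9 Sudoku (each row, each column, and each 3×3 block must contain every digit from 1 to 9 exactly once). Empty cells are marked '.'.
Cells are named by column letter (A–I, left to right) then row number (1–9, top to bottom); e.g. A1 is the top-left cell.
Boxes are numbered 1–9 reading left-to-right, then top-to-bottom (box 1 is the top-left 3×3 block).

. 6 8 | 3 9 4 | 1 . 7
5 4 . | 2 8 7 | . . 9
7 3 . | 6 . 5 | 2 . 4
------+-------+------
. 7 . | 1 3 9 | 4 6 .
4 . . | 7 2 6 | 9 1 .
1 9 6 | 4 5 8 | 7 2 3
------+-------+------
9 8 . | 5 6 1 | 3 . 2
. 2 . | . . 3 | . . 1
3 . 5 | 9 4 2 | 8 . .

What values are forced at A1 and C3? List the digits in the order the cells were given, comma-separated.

For A1:
  Row 1 already contains {1, 3, 4, 6, 7, 8, 9}.
  Column A already contains {1, 3, 4, 5, 7, 9}.
  Its 3×3 block (box 1) already contains {3, 4, 5, 6, 7, 8}.
  The only value from 1–9 not eliminated is 2, so A1 = 2.
For C3:
  Consider where 9 can go in column C.
  C2 is out (row 2 already has a 9).
  C4 is out (row 4 already has a 9).
  C5 is out (row 5 already has a 9).
  C7 is out (row 7 already has a 9).
  C8 is out (box 7 already has a 9).
  So the only cell in column C that can hold 9 is C3.
  So C3 = 9.

2,9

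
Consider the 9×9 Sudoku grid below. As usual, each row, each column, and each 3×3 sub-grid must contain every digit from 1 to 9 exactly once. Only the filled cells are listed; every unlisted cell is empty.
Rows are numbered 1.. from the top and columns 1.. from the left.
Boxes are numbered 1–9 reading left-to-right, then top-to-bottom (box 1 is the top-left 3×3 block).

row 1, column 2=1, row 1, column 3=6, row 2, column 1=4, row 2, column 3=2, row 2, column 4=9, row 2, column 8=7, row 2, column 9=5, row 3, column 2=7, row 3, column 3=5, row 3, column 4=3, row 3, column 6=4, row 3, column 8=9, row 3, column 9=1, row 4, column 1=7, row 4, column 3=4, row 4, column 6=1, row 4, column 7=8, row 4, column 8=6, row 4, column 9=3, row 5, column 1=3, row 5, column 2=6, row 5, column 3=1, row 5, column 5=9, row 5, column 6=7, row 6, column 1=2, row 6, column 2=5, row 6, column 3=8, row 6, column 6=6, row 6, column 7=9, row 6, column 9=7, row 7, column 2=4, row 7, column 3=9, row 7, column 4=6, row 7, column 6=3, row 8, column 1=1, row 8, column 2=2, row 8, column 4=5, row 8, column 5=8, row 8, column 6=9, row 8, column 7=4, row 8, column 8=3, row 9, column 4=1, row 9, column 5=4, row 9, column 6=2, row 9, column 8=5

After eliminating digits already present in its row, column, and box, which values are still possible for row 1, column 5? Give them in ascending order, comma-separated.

2,5,7

Row 1 already contains {1, 6}.
Column 5 already contains {4, 8, 9}.
Its 3×3 block (box 2) already contains {3, 4, 9}.
Removing those from 1–9 leaves {2, 5, 7} as the candidates for row 1, column 5.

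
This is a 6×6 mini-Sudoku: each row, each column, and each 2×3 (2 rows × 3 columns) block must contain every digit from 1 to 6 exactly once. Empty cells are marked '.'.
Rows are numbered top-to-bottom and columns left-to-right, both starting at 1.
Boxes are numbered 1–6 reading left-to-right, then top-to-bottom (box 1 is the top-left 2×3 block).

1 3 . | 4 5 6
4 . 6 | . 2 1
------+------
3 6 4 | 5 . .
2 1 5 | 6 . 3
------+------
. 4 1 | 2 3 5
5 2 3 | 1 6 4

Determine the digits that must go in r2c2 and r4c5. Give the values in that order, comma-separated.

For r2c2:
  Row 2 already contains {1, 2, 4, 6}.
  Column 2 already contains {1, 2, 3, 4, 6}.
  Its 2×3 block (box 1) already contains {1, 3, 4, 6}.
  The only value from 1–6 not eliminated is 5, so r2c2 = 5.
For r4c5:
  Row 4 already contains {1, 2, 3, 5, 6}.
  Column 5 already contains {2, 3, 5, 6}.
  Its 2×3 block (box 4) already contains {3, 5, 6}.
  The only value from 1–6 not eliminated is 4, so r4c5 = 4.

5,4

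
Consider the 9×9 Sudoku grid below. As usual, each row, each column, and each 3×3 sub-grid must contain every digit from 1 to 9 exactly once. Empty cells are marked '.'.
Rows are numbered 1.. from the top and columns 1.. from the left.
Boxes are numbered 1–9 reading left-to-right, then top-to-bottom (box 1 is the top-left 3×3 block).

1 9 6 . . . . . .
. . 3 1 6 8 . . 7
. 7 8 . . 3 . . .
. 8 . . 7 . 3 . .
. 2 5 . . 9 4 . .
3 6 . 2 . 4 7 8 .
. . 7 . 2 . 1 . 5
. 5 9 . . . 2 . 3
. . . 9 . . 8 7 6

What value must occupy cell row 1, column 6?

2

Cell row 1, column 6 itself could take any of {2, 5, 7} by direct elimination.
Consider where 2 can go in box 2.
row 1, column 4 is out (column 4 already has a 2).
row 1, column 5 is out (column 5 already has a 2).
row 3, column 4 is out (column 4 already has a 2).
row 3, column 5 is out (column 5 already has a 2).
So the only cell in box 2 that can hold 2 is row 1, column 6.
Therefore row 1, column 6 = 2.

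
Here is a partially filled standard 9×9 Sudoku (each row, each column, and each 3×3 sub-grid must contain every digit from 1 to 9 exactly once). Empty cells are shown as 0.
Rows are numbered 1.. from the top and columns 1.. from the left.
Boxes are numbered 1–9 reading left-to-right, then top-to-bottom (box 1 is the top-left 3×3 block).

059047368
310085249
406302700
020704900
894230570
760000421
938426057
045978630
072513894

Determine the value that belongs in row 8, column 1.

Row 8 already contains {3, 4, 5, 6, 7, 8, 9}.
Column 1 already contains {3, 4, 7, 8, 9}.
Its 3×3 block (box 7) already contains {2, 3, 4, 5, 7, 8, 9}.
The only value from 1–9 not eliminated is 1, so row 8, column 1 = 1.

1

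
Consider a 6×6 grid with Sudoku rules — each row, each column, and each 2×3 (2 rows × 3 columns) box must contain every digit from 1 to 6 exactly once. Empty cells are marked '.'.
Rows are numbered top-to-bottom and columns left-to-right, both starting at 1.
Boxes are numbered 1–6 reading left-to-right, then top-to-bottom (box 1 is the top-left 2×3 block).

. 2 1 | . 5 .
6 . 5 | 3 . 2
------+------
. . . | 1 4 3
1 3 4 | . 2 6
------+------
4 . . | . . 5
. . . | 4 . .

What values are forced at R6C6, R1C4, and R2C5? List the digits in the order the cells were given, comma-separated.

For R6C6:
  Row 6 already contains {4}.
  Column 6 already contains {2, 3, 5, 6}.
  Its 2×3 block (box 6) already contains {4, 5}.
  The only value from 1–6 not eliminated is 1, so R6C6 = 1.
For R1C4:
  Row 1 already contains {1, 2, 5}.
  Column 4 already contains {1, 3, 4}.
  Its 2×3 block (box 2) already contains {2, 3, 5}.
  The only value from 1–6 not eliminated is 6, so R1C4 = 6.
For R2C5:
  Row 2 already contains {2, 3, 5, 6}.
  Column 5 already contains {2, 4, 5}.
  Its 2×3 block (box 2) already contains {2, 3, 5}.
  The only value from 1–6 not eliminated is 1, so R2C5 = 1.

1,6,1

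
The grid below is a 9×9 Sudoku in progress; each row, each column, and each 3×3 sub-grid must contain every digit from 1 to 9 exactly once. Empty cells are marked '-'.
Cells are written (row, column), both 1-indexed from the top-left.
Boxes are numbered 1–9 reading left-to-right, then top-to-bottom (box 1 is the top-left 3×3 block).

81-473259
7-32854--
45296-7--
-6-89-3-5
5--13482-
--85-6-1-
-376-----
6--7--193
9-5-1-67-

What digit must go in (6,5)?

2

Row 6 already contains {1, 5, 6, 8}.
Column 5 already contains {1, 3, 6, 7, 8, 9}.
Its 3×3 block (box 5) already contains {1, 3, 4, 5, 6, 8, 9}.
The only value from 1–9 not eliminated is 2, so (6,5) = 2.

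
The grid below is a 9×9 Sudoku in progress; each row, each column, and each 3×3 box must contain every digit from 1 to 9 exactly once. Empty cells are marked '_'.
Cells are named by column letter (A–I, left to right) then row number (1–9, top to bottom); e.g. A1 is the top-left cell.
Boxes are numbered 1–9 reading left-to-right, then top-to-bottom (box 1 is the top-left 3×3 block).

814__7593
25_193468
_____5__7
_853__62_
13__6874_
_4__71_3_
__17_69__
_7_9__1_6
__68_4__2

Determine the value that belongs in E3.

Cell E3 itself could take any of {2, 4, 8} by direct elimination.
Consider where 8 can go in row 3.
A3 is out (column A already has a 8). B3 is out (column B already has a 8). C3 is out (box 1 already has a 8). D3 is out (column D already has a 8). The remaining empty cells in row 3 are similarly blocked.
So the only cell in row 3 that can hold 8 is E3.
Therefore E3 = 8.

8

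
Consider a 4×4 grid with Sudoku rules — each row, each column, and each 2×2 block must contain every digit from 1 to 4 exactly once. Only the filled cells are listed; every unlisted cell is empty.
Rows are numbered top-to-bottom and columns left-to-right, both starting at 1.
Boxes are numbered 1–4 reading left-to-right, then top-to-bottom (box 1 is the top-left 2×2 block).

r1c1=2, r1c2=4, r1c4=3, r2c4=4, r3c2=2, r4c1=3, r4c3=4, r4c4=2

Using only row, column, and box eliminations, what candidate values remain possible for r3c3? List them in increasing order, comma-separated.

Row 3 already contains {2}.
Column 3 already contains {4}.
Its 2×2 block (box 4) already contains {2, 4}.
Removing those from 1–4 leaves {1, 3} as the candidates for r3c3.

1,3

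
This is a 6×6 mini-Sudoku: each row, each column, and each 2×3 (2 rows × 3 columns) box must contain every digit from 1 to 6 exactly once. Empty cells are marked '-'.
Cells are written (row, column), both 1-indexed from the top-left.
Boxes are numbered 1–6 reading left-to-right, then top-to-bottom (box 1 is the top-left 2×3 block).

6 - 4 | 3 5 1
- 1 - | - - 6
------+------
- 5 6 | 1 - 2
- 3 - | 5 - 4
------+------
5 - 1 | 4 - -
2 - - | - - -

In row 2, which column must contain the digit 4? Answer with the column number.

5

Consider where 4 can go in row 2.
(2,1) is out (box 1 already has a 4).
(2,3) is out (column 3 already has a 4).
(2,4) is out (column 4 already has a 4).
So the only cell in row 2 that can hold 4 is (2,5).
That is column 5.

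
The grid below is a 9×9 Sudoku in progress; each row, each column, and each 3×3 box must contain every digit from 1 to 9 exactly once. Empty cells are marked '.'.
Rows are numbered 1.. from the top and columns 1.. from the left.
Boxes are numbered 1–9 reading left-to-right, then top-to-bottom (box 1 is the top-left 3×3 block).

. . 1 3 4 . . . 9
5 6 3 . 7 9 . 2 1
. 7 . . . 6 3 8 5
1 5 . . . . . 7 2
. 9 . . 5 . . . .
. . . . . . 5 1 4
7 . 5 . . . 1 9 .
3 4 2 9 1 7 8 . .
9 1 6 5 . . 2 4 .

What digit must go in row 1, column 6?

5

Cell row 1, column 6 itself could take any of {2, 5, 8} by direct elimination.
Consider where 5 can go in column 6.
row 4, column 6 is out (row 4 already has a 5).
row 5, column 6 is out (row 5 already has a 5).
row 6, column 6 is out (row 6 already has a 5).
row 7, column 6 is out (row 7 already has a 5).
row 9, column 6 is out (row 9 already has a 5).
So the only cell in column 6 that can hold 5 is row 1, column 6.
Therefore row 1, column 6 = 5.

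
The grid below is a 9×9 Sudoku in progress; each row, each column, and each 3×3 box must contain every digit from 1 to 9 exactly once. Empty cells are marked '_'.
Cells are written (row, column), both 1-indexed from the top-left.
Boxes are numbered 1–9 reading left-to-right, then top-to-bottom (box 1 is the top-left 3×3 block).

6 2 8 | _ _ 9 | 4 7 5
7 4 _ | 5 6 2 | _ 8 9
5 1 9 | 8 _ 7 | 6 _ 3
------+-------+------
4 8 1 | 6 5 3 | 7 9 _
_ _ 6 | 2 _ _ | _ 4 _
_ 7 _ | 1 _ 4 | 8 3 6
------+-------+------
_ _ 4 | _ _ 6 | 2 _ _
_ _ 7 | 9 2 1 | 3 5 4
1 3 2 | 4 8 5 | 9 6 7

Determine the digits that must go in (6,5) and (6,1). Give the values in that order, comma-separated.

For (6,5):
  Row 6 already contains {1, 3, 4, 6, 7, 8}.
  Column 5 already contains {2, 5, 6, 8}.
  Its 3×3 block (box 5) already contains {1, 2, 3, 4, 5, 6}.
  The only value from 1–9 not eliminated is 9, so (6,5) = 9.
For (6,1):
  Consider where 2 can go in box 4.
  (5,1) is out (row 5 already has a 2).
  (5,2) is out (row 5 already has a 2).
  (6,3) is out (column 3 already has a 2).
  So the only cell in box 4 that can hold 2 is (6,1).
  So (6,1) = 2.

9,2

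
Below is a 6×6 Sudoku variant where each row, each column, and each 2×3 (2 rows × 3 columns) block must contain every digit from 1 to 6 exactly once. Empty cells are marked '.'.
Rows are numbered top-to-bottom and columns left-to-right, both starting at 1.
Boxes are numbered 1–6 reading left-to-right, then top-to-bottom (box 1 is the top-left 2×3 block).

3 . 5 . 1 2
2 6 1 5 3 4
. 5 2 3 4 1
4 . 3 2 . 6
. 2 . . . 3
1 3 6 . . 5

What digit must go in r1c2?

4

Row 1 already contains {1, 2, 3, 5}.
Column 2 already contains {2, 3, 5, 6}.
Its 2×3 block (box 1) already contains {1, 2, 3, 5, 6}.
The only value from 1–6 not eliminated is 4, so r1c2 = 4.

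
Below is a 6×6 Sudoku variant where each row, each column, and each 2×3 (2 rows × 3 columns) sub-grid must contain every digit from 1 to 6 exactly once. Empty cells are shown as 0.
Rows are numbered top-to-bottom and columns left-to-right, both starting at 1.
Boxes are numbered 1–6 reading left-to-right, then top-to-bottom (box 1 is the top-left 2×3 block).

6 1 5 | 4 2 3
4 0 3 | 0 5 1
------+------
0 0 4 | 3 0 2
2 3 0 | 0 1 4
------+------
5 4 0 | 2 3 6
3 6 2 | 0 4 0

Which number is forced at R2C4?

Row 2 already contains {1, 3, 4, 5}.
Column 4 already contains {2, 3, 4}.
Its 2×3 block (box 2) already contains {1, 2, 3, 4, 5}.
The only value from 1–6 not eliminated is 6, so R2C4 = 6.

6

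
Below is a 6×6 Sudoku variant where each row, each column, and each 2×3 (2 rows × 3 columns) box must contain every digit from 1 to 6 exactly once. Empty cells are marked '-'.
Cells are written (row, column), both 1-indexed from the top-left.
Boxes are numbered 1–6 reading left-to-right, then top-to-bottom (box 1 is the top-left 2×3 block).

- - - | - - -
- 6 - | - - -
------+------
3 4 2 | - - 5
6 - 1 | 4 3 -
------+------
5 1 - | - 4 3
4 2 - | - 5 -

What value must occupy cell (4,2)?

Row 4 already contains {1, 3, 4, 6}.
Column 2 already contains {1, 2, 4, 6}.
Its 2×3 block (box 3) already contains {1, 2, 3, 4, 6}.
The only value from 1–6 not eliminated is 5, so (4,2) = 5.

5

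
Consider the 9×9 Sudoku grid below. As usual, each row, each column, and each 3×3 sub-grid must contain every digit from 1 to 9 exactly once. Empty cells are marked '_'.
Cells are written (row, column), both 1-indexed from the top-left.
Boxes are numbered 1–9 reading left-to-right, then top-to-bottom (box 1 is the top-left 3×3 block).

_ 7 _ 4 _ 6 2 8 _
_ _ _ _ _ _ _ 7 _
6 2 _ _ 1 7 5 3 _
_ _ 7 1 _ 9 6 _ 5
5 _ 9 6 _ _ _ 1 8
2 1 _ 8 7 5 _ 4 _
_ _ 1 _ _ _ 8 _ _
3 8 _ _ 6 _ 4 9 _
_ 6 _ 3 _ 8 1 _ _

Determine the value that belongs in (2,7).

9

Row 2 already contains {7}.
Column 7 already contains {1, 2, 4, 5, 6, 8}.
Its 3×3 block (box 3) already contains {2, 3, 5, 7, 8}.
The only value from 1–9 not eliminated is 9, so (2,7) = 9.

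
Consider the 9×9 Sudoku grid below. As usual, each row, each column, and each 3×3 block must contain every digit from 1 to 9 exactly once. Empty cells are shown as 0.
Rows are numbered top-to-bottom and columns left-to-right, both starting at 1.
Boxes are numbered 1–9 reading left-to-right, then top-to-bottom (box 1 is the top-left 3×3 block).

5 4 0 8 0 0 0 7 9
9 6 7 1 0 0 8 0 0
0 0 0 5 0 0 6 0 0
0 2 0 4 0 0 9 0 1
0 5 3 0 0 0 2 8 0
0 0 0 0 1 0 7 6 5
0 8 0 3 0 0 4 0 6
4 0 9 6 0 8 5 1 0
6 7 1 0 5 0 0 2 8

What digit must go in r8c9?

7

Cell r8c9 itself could take any of {3, 7} by direct elimination.
Consider where 7 can go in column 9.
r2c9 is out (row 2 already has a 7).
r3c9 is out (box 3 already has a 7).
r5c9 is out (box 6 already has a 7).
So the only cell in column 9 that can hold 7 is r8c9.
Therefore r8c9 = 7.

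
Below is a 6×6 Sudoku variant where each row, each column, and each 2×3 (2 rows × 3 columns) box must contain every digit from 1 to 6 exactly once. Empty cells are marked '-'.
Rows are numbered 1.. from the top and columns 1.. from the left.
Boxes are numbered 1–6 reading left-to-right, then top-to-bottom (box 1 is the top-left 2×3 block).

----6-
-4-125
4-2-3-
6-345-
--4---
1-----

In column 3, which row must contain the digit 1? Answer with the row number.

1

Consider where 1 can go in column 3.
row 2, column 3 is out (row 2 already has a 1).
row 6, column 3 is out (row 6 already has a 1).
So the only cell in column 3 that can hold 1 is row 1, column 3.
That is row 1.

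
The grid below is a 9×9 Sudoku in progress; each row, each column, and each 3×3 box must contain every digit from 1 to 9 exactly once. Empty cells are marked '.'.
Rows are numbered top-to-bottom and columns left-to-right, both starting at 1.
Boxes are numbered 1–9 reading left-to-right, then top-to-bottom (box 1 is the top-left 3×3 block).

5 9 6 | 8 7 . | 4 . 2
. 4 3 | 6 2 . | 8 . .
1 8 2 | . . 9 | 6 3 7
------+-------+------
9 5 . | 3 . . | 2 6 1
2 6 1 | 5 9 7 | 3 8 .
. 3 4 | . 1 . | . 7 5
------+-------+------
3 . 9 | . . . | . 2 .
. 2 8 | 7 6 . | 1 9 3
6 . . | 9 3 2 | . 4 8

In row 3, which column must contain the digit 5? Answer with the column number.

Consider where 5 can go in row 3.
R3C4 is out (column 4 already has a 5).
So the only cell in row 3 that can hold 5 is R3C5.
That is column 5.

5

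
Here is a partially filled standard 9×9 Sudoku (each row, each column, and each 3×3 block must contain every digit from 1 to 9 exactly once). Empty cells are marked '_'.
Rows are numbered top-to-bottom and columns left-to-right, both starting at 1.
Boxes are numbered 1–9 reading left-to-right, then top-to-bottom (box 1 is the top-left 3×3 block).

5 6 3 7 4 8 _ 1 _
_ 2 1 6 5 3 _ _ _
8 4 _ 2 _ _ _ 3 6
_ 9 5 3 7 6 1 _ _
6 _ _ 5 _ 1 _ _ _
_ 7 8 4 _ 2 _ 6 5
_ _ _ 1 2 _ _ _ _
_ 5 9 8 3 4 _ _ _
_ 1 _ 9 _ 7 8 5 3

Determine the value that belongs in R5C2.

Row 5 already contains {1, 5, 6}.
Column 2 already contains {1, 2, 4, 5, 6, 7, 9}.
Its 3×3 block (box 4) already contains {5, 6, 7, 8, 9}.
The only value from 1–9 not eliminated is 3, so R5C2 = 3.

3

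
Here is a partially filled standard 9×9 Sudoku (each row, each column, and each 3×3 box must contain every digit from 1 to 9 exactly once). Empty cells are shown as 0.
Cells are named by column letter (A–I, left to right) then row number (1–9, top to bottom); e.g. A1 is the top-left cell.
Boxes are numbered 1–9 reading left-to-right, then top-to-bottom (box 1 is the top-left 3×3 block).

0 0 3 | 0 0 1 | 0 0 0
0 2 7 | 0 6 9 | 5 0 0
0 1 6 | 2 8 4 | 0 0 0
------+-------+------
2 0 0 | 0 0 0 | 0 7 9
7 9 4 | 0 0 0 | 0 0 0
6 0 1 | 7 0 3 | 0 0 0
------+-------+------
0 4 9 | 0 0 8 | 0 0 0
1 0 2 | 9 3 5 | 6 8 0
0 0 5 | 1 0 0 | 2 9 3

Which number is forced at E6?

Cell E6 itself could take any of {2, 4, 5, 9} by direct elimination.
Consider where 9 can go in row 6.
B6 is out (column B already has a 9).
G6 is out (box 6 already has a 9).
H6 is out (column H already has a 9).
I6 is out (column I already has a 9).
So the only cell in row 6 that can hold 9 is E6.
Therefore E6 = 9.

9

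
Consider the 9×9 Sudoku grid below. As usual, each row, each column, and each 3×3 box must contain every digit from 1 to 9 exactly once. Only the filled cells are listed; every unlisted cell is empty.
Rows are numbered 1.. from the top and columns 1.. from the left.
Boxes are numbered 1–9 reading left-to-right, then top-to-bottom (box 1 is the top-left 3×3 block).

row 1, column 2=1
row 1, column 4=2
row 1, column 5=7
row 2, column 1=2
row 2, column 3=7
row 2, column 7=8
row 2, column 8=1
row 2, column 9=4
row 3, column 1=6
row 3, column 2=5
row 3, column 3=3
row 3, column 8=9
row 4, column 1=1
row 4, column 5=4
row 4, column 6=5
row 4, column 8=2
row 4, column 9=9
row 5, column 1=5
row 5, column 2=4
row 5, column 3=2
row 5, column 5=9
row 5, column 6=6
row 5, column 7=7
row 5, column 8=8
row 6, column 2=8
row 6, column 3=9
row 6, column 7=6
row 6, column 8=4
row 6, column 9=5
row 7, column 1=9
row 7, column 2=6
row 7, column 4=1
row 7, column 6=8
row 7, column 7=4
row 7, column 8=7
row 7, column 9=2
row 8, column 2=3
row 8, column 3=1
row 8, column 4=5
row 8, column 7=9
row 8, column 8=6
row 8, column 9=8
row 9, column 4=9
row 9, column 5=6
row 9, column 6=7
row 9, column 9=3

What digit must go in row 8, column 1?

7

Cell row 8, column 1 itself could take any of {4, 7} by direct elimination.
Consider where 7 can go in row 8.
row 8, column 5 is out (column 5 already has a 7).
row 8, column 6 is out (column 6 already has a 7).
So the only cell in row 8 that can hold 7 is row 8, column 1.
Therefore row 8, column 1 = 7.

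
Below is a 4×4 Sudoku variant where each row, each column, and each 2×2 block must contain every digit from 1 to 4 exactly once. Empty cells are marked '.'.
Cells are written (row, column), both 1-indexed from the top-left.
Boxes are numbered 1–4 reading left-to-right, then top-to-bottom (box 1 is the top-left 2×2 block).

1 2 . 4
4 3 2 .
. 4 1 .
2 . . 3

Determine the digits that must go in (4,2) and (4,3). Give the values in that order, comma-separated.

For (4,2):
  Row 4 already contains {2, 3}.
  Column 2 already contains {2, 3, 4}.
  Its 2×2 block (box 3) already contains {2, 4}.
  The only value from 1–4 not eliminated is 1, so (4,2) = 1.
For (4,3):
  Row 4 already contains {2, 3}.
  Column 3 already contains {1, 2}.
  Its 2×2 block (box 4) already contains {1, 3}.
  The only value from 1–4 not eliminated is 4, so (4,3) = 4.

1,4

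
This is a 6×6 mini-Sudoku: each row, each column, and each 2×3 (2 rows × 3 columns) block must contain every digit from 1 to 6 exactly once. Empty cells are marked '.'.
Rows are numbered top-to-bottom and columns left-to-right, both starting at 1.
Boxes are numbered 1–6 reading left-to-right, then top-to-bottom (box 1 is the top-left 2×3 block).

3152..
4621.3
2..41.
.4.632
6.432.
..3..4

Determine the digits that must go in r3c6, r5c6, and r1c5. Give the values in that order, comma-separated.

For r3c6:
  Row 3 already contains {1, 2, 4}.
  Column 6 already contains {2, 3, 4}.
  Its 2×3 block (box 4) already contains {1, 2, 3, 4, 6}.
  The only value from 1–6 not eliminated is 5, so r3c6 = 5.
For r5c6:
  Consider where 1 can go in column 6.
  r1c6 is out (row 1 already has a 1).
  r3c6 is out (row 3 already has a 1).
  So the only cell in column 6 that can hold 1 is r5c6.
  So r5c6 = 1.
For r1c5:
  Consider where 4 can go in column 5.
  r2c5 is out (row 2 already has a 4).
  r6c5 is out (row 6 already has a 4).
  So the only cell in column 5 that can hold 4 is r1c5.
  So r1c5 = 4.

5,1,4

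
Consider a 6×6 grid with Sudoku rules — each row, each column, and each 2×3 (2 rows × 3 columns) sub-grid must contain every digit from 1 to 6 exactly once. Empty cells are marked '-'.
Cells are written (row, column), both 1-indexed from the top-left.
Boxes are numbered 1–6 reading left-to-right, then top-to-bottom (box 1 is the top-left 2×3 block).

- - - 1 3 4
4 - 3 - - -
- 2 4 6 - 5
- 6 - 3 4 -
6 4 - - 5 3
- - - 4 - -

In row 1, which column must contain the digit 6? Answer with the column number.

Consider where 6 can go in row 1.
(1,1) is out (column 1 already has a 6).
(1,2) is out (column 2 already has a 6).
So the only cell in row 1 that can hold 6 is (1,3).
That is column 3.

3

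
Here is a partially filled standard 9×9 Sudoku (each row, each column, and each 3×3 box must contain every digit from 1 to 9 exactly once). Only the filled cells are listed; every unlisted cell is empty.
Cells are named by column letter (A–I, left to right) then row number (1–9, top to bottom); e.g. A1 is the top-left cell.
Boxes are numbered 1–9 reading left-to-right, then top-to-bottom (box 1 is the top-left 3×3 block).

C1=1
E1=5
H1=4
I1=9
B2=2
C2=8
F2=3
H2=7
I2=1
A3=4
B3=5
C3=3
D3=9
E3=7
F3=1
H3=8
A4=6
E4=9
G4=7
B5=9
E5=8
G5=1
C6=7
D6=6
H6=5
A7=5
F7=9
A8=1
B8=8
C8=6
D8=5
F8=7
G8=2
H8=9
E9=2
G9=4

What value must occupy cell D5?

Cell D5 itself could take any of {2, 3, 4, 7} by direct elimination.
Consider where 7 can go in box 5.
D4 is out (row 4 already has a 7).
F4 is out (row 4 already has a 7).
F5 is out (column F already has a 7).
E6 is out (row 6 already has a 7).
F6 is out (row 6 already has a 7).
So the only cell in box 5 that can hold 7 is D5.
Therefore D5 = 7.

7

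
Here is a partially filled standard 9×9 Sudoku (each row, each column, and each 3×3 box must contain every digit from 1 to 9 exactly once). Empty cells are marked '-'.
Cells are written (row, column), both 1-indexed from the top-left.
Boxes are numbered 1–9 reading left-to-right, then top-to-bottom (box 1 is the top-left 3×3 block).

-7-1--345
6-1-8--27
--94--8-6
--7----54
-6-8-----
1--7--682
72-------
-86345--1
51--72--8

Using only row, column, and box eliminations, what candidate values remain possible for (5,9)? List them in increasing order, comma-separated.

Row 5 already contains {6, 8}.
Column 9 already contains {1, 2, 4, 5, 6, 7, 8}.
Its 3×3 block (box 6) already contains {2, 4, 5, 6, 8}.
Removing those from 1–9 leaves {3, 9} as the candidates for (5,9).

3,9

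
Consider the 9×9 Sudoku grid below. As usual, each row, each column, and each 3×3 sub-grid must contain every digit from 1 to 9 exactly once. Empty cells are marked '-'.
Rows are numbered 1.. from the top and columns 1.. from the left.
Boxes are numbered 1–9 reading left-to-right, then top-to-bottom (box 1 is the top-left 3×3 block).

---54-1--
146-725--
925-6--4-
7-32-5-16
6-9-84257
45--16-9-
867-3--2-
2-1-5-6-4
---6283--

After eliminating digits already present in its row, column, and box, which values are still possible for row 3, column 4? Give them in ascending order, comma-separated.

1,3,8

Row 3 already contains {2, 4, 5, 6, 9}.
Column 4 already contains {2, 5, 6}.
Its 3×3 block (box 2) already contains {2, 4, 5, 6, 7}.
Removing those from 1–9 leaves {1, 3, 8} as the candidates for row 3, column 4.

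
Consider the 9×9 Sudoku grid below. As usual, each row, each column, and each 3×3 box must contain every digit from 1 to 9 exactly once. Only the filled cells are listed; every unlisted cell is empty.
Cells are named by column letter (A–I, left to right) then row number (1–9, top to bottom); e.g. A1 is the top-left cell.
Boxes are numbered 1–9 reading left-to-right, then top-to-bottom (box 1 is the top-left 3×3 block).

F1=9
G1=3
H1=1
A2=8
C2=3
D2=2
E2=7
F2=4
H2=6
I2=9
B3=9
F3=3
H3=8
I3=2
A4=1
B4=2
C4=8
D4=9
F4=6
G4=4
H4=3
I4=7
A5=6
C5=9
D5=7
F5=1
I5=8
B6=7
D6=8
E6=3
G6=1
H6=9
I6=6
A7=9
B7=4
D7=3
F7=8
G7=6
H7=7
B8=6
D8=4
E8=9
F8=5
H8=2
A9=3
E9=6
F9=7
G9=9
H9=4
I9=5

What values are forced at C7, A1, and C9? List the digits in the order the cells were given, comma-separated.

For C7:
  Consider where 5 can go in box 7.
  A8 is out (row 8 already has a 5).
  C8 is out (row 8 already has a 5).
  B9 is out (row 9 already has a 5).
  C9 is out (row 9 already has a 5).
  So the only cell in box 7 that can hold 5 is C7.
  So C7 = 5.
For A1:
  Consider where 2 can go in column A.
  A3 is out (row 3 already has a 2).
  A6 is out (box 4 already has a 2).
  A8 is out (row 8 already has a 2).
  So the only cell in column A that can hold 2 is A1.
  So A1 = 2.
For C9:
  Consider where 2 can go in row 9.
  B9 is out (column B already has a 2).
  D9 is out (column D already has a 2).
  So the only cell in row 9 that can hold 2 is C9.
  So C9 = 2.

5,2,2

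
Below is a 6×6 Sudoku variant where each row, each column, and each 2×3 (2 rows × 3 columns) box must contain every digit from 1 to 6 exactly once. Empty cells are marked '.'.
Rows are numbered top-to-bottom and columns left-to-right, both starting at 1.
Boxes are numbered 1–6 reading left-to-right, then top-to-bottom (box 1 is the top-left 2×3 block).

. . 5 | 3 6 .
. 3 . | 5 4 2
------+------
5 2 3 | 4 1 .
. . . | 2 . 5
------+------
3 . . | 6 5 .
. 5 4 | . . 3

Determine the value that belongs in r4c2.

6

Cell r4c2 itself could take any of {1, 4, 6} by direct elimination.
Consider where 6 can go in column 2.
r1c2 is out (row 1 already has a 6).
r5c2 is out (row 5 already has a 6).
So the only cell in column 2 that can hold 6 is r4c2.
Therefore r4c2 = 6.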